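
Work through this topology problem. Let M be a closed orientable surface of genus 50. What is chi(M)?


For a closed orientable surface of genus g: chi = 2 - 2g.
Here g = 50.
chi = 2 - 2*50 = 2 - 100 = -98

-98


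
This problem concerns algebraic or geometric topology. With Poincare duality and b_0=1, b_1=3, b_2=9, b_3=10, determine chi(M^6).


By Poincare duality b_k = b_{6-k}, so full Betti numbers: b_0=1, b_1=3, b_2=9, b_3=10, b_4=9, b_5=3, b_6=1.
chi = sum (-1)^k b_k = 4

4


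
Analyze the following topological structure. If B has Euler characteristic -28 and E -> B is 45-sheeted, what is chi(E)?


For a finite covering: chi(E) = (number of sheets) * chi(B).
chi(E) = 45 * (-28) = -1260

-1260


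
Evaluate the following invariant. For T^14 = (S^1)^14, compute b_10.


By the Kunneth formula, b_k(T^n) = C(n,k).
b_10(T^14) = C(14,10).
C(14,10) = 14!/(10!*4!) = 1001

1001


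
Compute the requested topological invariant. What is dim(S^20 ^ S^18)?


S^m ^ S^n = S^{m+n}.
k = 20 + 18 = 38

38


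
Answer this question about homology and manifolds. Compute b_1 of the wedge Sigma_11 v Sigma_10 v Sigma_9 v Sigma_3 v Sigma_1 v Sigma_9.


For a wedge X v Y: reduced H_k(X v Y) = H_k(X) + H_k(Y).
Each Sigma_g contributes b_1 = 2g.
b_1 = 22 + 20 + 18 + 6 + 2 + 18 = 86

86


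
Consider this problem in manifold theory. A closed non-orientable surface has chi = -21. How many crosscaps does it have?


chi = 2 - k for closed non-orientable surfaces with k crosscaps.
-21 = 2 - k
k = 2 - (-21) = 23

23


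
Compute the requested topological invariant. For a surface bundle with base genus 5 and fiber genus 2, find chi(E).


For a fiber bundle F -> E -> B (with CW structure): chi(E) = chi(B) * chi(F).
chi(Sigma_5) = -8, chi(Sigma_2) = -2.
chi(E) = (-8) * (-2) = 16

16


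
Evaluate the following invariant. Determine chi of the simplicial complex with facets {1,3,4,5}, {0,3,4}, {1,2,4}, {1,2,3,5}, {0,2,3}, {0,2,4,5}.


Enumerate all faces; f-vector: f_0=6, f_1=14, f_2=14, f_3=3.
chi = sum (-1)^k f_k = 3

3


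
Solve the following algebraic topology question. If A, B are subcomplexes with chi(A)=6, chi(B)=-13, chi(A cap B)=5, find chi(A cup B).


chi(A cup B) = chi(A) + chi(B) - chi(A cap B)
= 6 + (-13) - (5)
= -12

-12


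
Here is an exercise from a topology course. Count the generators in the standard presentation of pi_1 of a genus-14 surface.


Standard presentation: pi_1(Sigma_g) = <a_1,b_1,...,a_g,b_g | [a_1,b_1]...[a_g,b_g] = 1>.
Number of generators = 2g = 2*14 = 28

28


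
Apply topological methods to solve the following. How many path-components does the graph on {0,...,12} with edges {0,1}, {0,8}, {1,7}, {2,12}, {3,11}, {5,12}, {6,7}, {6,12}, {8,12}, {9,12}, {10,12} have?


Run DFS/union-find over 13 vertices.
V = 13, E = 11.
Number of components = 3

3


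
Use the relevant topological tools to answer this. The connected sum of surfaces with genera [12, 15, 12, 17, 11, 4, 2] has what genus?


Genus is additive under connected sum of orientable surfaces.
g = 12 + 15 + 12 + 17 + 11 + 4 + 2 = 73

73


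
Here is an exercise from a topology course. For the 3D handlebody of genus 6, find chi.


A genus-g handlebody deformation retracts to a wedge of g circles.
chi(vee_g S^1) = 1 - g.
chi(H_6) = 1 - 6 = -5

-5


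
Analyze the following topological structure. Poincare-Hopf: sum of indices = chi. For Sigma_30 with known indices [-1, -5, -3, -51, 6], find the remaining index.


Poincare-Hopf: sum of indices = chi(M).
chi(Sigma_30) = 2 - 2*30 = -58.
Sum of known indices = -54.
x = chi - (sum known) = -58 - (-54) = -4

-4


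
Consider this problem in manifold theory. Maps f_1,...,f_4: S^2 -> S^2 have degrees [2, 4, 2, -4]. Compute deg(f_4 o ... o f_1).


Degree is multiplicative: deg(composition) = product of degrees.
= (2) * (4) * (2) * (-4) = -64

-64


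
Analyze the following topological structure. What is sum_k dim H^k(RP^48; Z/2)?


H^k(RP^48; Z/2) = Z/2 for each 0 <= k <= 48.
Total dimension = 48 + 1 = 49

49


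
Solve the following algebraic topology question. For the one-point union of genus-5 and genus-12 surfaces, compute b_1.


For a wedge: H_1(A v B) = H_1(A) + H_1(B).
b_1(Sigma_5) = 10, b_1(Sigma_12) = 24.
b_1 = 10 + 24 = 34

34


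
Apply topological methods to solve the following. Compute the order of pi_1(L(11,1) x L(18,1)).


pi_1(X x Y) = pi_1(X) x pi_1(Y).
pi_1(L(11,1)) = Z/11, pi_1(L(18,1)) = Z/18.
|Z/11 x Z/18| = 11 * 18 = 198

198


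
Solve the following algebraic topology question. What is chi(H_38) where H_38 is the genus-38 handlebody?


A genus-g handlebody deformation retracts to a wedge of g circles.
chi(vee_g S^1) = 1 - g.
chi(H_38) = 1 - 38 = -37

-37


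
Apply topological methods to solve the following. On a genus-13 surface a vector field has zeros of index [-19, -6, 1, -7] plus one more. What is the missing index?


Poincare-Hopf: sum of indices = chi(M).
chi(Sigma_13) = 2 - 2*13 = -24.
Sum of known indices = -31.
x = chi - (sum known) = -24 - (-31) = 7

7


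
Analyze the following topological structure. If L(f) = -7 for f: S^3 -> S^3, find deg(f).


L(f) = 1 + (-1)^3 deg(f) on S^3.
-7 = 1 + (-1)^3 * deg(f)
(-1)^3 * deg(f) = -8
deg(f) = 8

8


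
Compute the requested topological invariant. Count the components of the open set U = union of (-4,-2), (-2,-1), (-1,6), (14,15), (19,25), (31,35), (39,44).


Sort and merge overlapping open intervals.
Merged: (-4,-2), (-2,-1), (-1,6), (14,15), (19,25), (31,35), (39,44).
Number of components = 7

7


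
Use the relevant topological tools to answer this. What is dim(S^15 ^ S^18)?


S^m ^ S^n = S^{m+n}.
k = 15 + 18 = 33

33


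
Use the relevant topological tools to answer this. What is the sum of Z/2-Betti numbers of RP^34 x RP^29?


dim H^*(RP^n; Z/2) = n+1 (one Z/2 in each degree 0..n).
Total Betti number is multiplicative.
Total = (34+1) * (29+1) = 35 * 30 = 1050

1050


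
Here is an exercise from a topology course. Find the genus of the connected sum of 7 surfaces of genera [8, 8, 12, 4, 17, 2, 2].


Genus is additive under connected sum of orientable surfaces.
g = 8 + 8 + 12 + 4 + 17 + 2 + 2 = 53

53


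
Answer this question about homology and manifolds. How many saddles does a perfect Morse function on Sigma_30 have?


A perfect Morse function has m_k = b_k.
For Sigma_30: b_0=1, b_1=2g=60, b_2=1.
Saddles m_1 = 2g = 60

60


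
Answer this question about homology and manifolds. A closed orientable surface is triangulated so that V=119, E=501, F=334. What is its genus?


chi = V - E + F = 119 - 501 + 334 = -48
For orientable closed surface: chi = 2 - 2g, so g = (2 - chi)/2.
g = (2 - (-48)) / 2 = 50 / 2 = 25

25


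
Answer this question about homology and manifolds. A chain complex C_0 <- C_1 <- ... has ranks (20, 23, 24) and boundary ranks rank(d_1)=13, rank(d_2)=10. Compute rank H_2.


rank H_k = rank(ker d_k) - rank(im d_{k+1}).
rank(ker d_2) = rank(C_2) - rank(d_2) = 24 - 10 = 14.
rank(im d_{2+1}) = 0.
rank H_2 = 14 - 0 = 14

14


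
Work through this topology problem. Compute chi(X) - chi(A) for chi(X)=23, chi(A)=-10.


Relative Euler characteristic: chi(X, A) = chi(X) - chi(A).
= 23 - (-10) = 33

33


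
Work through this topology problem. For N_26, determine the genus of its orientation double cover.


chi(N_26) = 2 - 26 = -24.
Double cover: chi(Sigma_g) = 2 * chi(N_26) = 2*(-24) = -48.
2 - 2g = -48, so g = (2 - (-48))/2 = 50/2 = 25

25


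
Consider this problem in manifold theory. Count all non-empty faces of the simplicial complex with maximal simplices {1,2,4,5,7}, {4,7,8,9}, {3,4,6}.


Each maximal simplex on m vertices has 2^m - 1 nonempty faces.
Take the union (dedupe shared faces).
Total distinct faces = 49

49


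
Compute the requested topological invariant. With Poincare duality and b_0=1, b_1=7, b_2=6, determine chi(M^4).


By Poincare duality b_k = b_{4-k}, so full Betti numbers: b_0=1, b_1=7, b_2=6, b_3=7, b_4=1.
chi = sum (-1)^k b_k = -6

-6


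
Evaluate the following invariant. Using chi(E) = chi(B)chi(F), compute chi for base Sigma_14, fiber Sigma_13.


For a fiber bundle F -> E -> B (with CW structure): chi(E) = chi(B) * chi(F).
chi(Sigma_14) = -26, chi(Sigma_13) = -24.
chi(E) = (-26) * (-24) = 624

624


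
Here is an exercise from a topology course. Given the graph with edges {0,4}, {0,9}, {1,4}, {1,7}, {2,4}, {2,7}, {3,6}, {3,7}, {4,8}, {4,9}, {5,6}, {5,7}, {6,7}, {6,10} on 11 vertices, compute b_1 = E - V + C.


b_1 = E - V + (number of components).
E = 14, V = 11, components = 1.
b_1 = 14 - 11 + 1 = 4

4


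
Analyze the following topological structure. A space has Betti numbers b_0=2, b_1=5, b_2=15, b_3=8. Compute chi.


chi = sum_k (-1)^k b_k.
= (2) + (-5) + (15) + (-8)
= 4

4


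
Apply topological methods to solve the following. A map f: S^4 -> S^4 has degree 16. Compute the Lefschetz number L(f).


On S^4: L(f) = tr(f_0*) + (-1)^4 tr(f_4*) = 1 + (-1)^4 * deg(f).
L(f) = 1 + (-1)^4 * 16 = 1 + 16 = 17

17


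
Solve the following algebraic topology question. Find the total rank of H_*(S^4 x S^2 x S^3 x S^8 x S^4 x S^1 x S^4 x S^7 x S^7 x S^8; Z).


Total Betti number is multiplicative under products.
Each S^d (d>=1) has total Betti number 2.
There are 10 sphere factors.
Total = 2^10 = 1024

1024


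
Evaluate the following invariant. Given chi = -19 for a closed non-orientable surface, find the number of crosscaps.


chi = 2 - k for closed non-orientable surfaces with k crosscaps.
-19 = 2 - k
k = 2 - (-19) = 21

21


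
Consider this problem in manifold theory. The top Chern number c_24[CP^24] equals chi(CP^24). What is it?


For any closed oriented manifold, <e(TM),[M]> = chi(M).
chi(CP^24) = 24+1 = 25

25


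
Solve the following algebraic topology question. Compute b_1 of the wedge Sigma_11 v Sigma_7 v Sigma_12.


For a wedge X v Y: reduced H_k(X v Y) = H_k(X) + H_k(Y).
Each Sigma_g contributes b_1 = 2g.
b_1 = 22 + 14 + 24 = 60

60


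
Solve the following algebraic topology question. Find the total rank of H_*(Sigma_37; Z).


For Sigma_37: b_0 = 1, b_1 = 2g = 74, b_2 = 1.
Total = 1 + 74 + 1 = 76

76


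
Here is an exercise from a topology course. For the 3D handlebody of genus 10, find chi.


A genus-g handlebody deformation retracts to a wedge of g circles.
chi(vee_g S^1) = 1 - g.
chi(H_10) = 1 - 10 = -9

-9


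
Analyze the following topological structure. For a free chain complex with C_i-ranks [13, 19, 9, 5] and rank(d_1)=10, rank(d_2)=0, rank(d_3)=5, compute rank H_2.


rank H_k = rank(ker d_k) - rank(im d_{k+1}).
rank(ker d_2) = rank(C_2) - rank(d_2) = 9 - 0 = 9.
rank(im d_{2+1}) = 5.
rank H_2 = 9 - 5 = 4

4


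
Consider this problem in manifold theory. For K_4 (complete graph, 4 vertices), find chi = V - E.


K_4: V = 4, E = C(4,2) = 6.
chi = V - E = 4 - 6 = -2

-2


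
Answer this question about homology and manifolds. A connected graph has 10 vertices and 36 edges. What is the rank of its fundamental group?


For a connected graph: rank(pi_1) = b_1 = E - V + 1 = 1 - chi.
chi = V - E = 10 - 36 = -26.
rank = 1 - (-26) = 36 - 10 + 1 = 27

27


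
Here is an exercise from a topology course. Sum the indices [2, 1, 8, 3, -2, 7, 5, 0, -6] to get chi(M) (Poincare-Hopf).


Poincare-Hopf: chi(M) = sum of indices of zeros.
chi = (2) + (1) + (8) + (3) + (-2) + (7) + (5) + (0) + (-6) = 18

18


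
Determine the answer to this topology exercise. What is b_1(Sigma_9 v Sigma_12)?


For a wedge: H_1(A v B) = H_1(A) + H_1(B).
b_1(Sigma_9) = 18, b_1(Sigma_12) = 24.
b_1 = 18 + 24 = 42

42


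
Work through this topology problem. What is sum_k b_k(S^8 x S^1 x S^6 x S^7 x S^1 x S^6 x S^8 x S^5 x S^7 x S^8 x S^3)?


Total Betti number is multiplicative under products.
Each S^d (d>=1) has total Betti number 2.
There are 11 sphere factors.
Total = 2^11 = 2048

2048


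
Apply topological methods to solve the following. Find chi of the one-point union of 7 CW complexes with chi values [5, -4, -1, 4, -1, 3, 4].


chi(A v B) = chi(A) + chi(B) - 1 (one point identified).
For 7 spaces: chi = (sum chi_i) - (7 - 1).
sum = 10; chi = 10 - 6 = 4

4


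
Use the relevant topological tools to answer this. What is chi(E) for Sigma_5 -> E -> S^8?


chi(S^8) = 2 (n even), chi(Sigma_5) = 2 - 2*5 = -8.
chi(E) = 2 * (-8) = -16

-16


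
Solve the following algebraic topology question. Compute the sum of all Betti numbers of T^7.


b_k(T^7) = C(7,k), so the sum over k is sum_k C(7,k) = 2^7.
Total = 2^7 = 128

128


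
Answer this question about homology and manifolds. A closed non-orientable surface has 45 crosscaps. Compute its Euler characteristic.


For a non-orientable closed surface with k crosscaps: chi = 2 - k.
Here k = 45.
chi = 2 - 45 = -43

-43


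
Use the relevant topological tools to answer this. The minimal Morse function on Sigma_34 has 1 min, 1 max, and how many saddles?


A perfect Morse function has m_k = b_k.
For Sigma_34: b_0=1, b_1=2g=68, b_2=1.
Saddles m_1 = 2g = 68

68


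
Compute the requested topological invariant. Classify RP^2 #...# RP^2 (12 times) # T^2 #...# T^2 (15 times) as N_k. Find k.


Since a >= 1, the sum is non-orientable; each T^2 can be replaced by RP^2 # RP^2 (since T^2#RP^2 = 3RP^2).
Total crosscaps k = 12 + 2*15 = 42.
Check via chi: chi = 12*1 + 15*0 - (12+15-1)*2 = -40 = 2 - k = -40. Consistent.

42


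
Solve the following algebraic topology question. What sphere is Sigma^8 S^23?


Each suspension raises dimension by 1: Sigma S^n = S^{n+1}.
Sigma^8 S^23 = S^{23+8} = S^31

31


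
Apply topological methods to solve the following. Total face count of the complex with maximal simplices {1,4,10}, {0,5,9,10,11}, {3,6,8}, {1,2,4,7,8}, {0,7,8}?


Each maximal simplex on m vertices has 2^m - 1 nonempty faces.
Take the union (dedupe shared faces).
Total distinct faces = 74

74


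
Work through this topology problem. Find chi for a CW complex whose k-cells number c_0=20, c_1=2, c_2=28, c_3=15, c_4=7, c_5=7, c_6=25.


chi = sum_k (-1)^k c_k.
= (-1)^0*20 + (-1)^1*2 + (-1)^2*28 + (-1)^3*15 + (-1)^4*7 + (-1)^5*7 + (-1)^6*25
= (20) + (-2) + (28) + (-15) + (7) + (-7) + (25)
= 56

56


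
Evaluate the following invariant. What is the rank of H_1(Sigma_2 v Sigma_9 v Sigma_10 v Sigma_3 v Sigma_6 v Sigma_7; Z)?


For a wedge X v Y: reduced H_k(X v Y) = H_k(X) + H_k(Y).
Each Sigma_g contributes b_1 = 2g.
b_1 = 4 + 18 + 20 + 6 + 12 + 14 = 74

74


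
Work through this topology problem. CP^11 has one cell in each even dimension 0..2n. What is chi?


CP^11 has one cell in each even dimension 0, 2, ..., 2*11 (11+1 cells total).
All cells are even-dimensional, so chi = number of cells.
chi = 11 + 1 = 12

12


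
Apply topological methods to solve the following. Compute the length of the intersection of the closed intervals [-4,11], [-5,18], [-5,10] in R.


Intersection = [max(a_i), min(b_i)] = [-4, 10].
Length = 10 - -4 = 14

14


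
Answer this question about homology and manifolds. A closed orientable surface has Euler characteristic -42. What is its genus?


chi = 2 - 2g for closed orientable surfaces.
-42 = 2 - 2g
2g = 2 - (-42) = 44
g = 22

22


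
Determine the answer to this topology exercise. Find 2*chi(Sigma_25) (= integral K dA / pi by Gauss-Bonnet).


Gauss-Bonnet: integral K dA = 2*pi*chi(M).
chi(Sigma_25) = 2 - 2*25 = -48.
(integral K dA)/pi = 2*chi = 2*(-48) = -96

-96


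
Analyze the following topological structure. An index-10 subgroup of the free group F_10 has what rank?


Nielsen-Schreier: an index-n subgroup of F_r is free of rank 1 + n(r-1).
Equivalently: chi(cover) = n*chi(base); chi(vee_r S^1) = 1 - 10 = -9.
chi(E) = 10*(-9) = -90; rank = 1 - chi(E) = 1 - (-90) = 91.
rank = 1 + 10*(10-1) = 1 + 90 = 91

91


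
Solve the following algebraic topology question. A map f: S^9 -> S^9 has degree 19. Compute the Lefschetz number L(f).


On S^9: L(f) = tr(f_0*) + (-1)^9 tr(f_9*) = 1 + (-1)^9 * deg(f).
L(f) = 1 + (-1)^9 * 19 = 1 + -19 = -18

-18


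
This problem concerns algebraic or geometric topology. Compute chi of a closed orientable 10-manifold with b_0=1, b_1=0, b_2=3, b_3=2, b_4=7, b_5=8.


By Poincare duality b_k = b_{10-k}, so full Betti numbers: b_0=1, b_1=0, b_2=3, b_3=2, b_4=7, b_5=8, b_6=7, b_7=2, b_8=3, b_9=0, b_10=1.
chi = sum (-1)^k b_k = 10

10


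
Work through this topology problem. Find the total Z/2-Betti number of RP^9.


H^k(RP^9; Z/2) = Z/2 for each 0 <= k <= 9.
Total dimension = 9 + 1 = 10

10


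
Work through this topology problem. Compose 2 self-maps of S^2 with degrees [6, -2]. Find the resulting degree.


Degree is multiplicative: deg(composition) = product of degrees.
= (6) * (-2) = -12

-12


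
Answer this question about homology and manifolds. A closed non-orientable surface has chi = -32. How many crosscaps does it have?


chi = 2 - k for closed non-orientable surfaces with k crosscaps.
-32 = 2 - k
k = 2 - (-32) = 34

34


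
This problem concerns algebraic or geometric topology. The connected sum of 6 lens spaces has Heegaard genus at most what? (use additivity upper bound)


Heegaard genus satisfies g(A#B) <= g(A) + g(B).
Each lens space has g = 1.
Upper bound: 6 * 1 = 6

6


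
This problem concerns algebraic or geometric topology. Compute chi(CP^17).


CP^17 has one cell in each even dimension 0, 2, ..., 2*17 (17+1 cells total).
All cells are even-dimensional, so chi = number of cells.
chi = 17 + 1 = 18

18


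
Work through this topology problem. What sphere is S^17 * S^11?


Join of spheres: S^m * S^n = S^{m+n+1}.
dim = 17 + 11 + 1 = 29

29


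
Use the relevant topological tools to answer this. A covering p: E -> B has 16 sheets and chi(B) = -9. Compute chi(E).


For a finite covering: chi(E) = (number of sheets) * chi(B).
chi(E) = 16 * (-9) = -144

-144


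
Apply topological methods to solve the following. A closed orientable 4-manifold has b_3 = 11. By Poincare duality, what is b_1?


Poincare duality for closed orientable n-manifolds: b_k = b_{n-k}.
Here n = 4, so b_1 = b_3 = 11

11


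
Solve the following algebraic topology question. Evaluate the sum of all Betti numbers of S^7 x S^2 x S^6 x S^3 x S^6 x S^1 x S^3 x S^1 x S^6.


Total Betti number is multiplicative under products.
Each S^d (d>=1) has total Betti number 2.
There are 9 sphere factors.
Total = 2^9 = 512

512


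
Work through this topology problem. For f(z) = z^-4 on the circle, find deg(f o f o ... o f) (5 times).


deg(f) = -4. Degree is multiplicative: deg(f^5) = (deg f)^5.
deg(f^5) = (-4)^5 = -1024

-1024


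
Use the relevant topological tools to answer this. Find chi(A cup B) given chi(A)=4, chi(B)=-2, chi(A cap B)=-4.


chi(A cup B) = chi(A) + chi(B) - chi(A cap B)
= 4 + (-2) - (-4)
= 6

6


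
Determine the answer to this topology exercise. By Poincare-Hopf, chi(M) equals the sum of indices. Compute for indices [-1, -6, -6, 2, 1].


Poincare-Hopf: chi(M) = sum of indices of zeros.
chi = (-1) + (-6) + (-6) + (2) + (1) = -10

-10


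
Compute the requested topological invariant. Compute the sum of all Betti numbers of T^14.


b_k(T^14) = C(14,k), so the sum over k is sum_k C(14,k) = 2^14.
Total = 2^14 = 16384

16384


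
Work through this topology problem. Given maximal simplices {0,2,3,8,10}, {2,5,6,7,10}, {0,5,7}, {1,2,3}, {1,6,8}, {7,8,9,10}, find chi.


Enumerate all faces; f-vector: f_0=10, f_1=30, f_2=27, f_3=11, f_4=2.
chi = sum (-1)^k f_k = -2

-2


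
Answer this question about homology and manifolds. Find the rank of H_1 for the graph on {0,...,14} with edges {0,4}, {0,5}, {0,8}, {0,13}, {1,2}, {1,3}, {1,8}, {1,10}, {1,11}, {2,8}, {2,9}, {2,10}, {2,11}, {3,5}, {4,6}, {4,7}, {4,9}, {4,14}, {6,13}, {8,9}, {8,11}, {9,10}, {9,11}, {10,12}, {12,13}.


b_1 = E - V + (number of components).
E = 25, V = 15, components = 1.
b_1 = 25 - 15 + 1 = 11

11


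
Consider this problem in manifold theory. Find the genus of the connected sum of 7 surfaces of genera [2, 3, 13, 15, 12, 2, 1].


Genus is additive under connected sum of orientable surfaces.
g = 2 + 3 + 13 + 15 + 12 + 2 + 1 = 48

48


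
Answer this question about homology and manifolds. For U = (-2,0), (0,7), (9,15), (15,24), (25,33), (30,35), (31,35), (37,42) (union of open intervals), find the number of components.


Sort and merge overlapping open intervals.
Merged: (-2,0), (0,7), (9,15), (15,24), (25,35), (37,42).
Number of components = 6

6


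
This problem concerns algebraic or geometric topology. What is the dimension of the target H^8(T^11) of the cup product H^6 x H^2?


Cup product: H^p x H^q -> H^{p+q}; here p+q = 6+2 = 8.
rank H^k(T^n) = C(n,k).
C(11,8) = 165

165


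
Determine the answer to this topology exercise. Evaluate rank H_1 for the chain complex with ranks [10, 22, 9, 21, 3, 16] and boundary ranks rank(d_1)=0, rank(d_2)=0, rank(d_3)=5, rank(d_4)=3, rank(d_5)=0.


rank H_k = rank(ker d_k) - rank(im d_{k+1}).
rank(ker d_1) = rank(C_1) - rank(d_1) = 22 - 0 = 22.
rank(im d_{1+1}) = 0.
rank H_1 = 22 - 0 = 22

22


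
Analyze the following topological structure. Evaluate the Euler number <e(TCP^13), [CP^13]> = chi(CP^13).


For any closed oriented manifold, <e(TM),[M]> = chi(M).
chi(CP^13) = 13+1 = 14

14


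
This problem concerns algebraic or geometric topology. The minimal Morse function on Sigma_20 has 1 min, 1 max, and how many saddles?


A perfect Morse function has m_k = b_k.
For Sigma_20: b_0=1, b_1=2g=40, b_2=1.
Saddles m_1 = 2g = 40

40


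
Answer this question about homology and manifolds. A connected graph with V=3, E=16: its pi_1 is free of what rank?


For a connected graph: rank(pi_1) = b_1 = E - V + 1 = 1 - chi.
chi = V - E = 3 - 16 = -13.
rank = 1 - (-13) = 16 - 3 + 1 = 14

14


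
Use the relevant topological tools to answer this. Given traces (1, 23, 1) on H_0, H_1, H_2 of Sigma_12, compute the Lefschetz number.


L(f) = tr(f_0*) - tr(f_1*) + tr(f_2*).
= 1 - (23) + (1)
= -21

-21


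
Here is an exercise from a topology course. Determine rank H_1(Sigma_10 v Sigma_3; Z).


For a wedge: H_1(A v B) = H_1(A) + H_1(B).
b_1(Sigma_10) = 20, b_1(Sigma_3) = 6.
b_1 = 20 + 6 = 26

26


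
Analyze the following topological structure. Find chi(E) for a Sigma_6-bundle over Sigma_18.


For a fiber bundle F -> E -> B (with CW structure): chi(E) = chi(B) * chi(F).
chi(Sigma_18) = -34, chi(Sigma_6) = -10.
chi(E) = (-34) * (-10) = 340

340


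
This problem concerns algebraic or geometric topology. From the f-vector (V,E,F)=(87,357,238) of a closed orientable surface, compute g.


chi = V - E + F = 87 - 357 + 238 = -32
For orientable closed surface: chi = 2 - 2g, so g = (2 - chi)/2.
g = (2 - (-32)) / 2 = 34 / 2 = 17

17


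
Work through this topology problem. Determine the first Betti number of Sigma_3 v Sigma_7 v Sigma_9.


For a wedge X v Y: reduced H_k(X v Y) = H_k(X) + H_k(Y).
Each Sigma_g contributes b_1 = 2g.
b_1 = 6 + 14 + 18 = 38

38


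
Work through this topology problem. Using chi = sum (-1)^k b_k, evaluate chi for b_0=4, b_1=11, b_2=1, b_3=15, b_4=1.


chi = sum_k (-1)^k b_k.
= (4) + (-11) + (1) + (-15) + (1)
= -20

-20


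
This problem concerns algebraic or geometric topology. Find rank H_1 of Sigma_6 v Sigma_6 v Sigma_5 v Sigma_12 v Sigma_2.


For a wedge X v Y: reduced H_k(X v Y) = H_k(X) + H_k(Y).
Each Sigma_g contributes b_1 = 2g.
b_1 = 12 + 12 + 10 + 24 + 4 = 62

62


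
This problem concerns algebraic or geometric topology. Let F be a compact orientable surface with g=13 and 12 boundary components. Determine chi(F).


For a compact orientable surface with genus g and b boundary components: chi = 2 - 2g - b.
chi = 2 - 2*13 - 12 = 2 - 26 - 12 = -36

-36


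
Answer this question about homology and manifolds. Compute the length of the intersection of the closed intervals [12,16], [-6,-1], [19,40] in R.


Intersection = [max(a_i), min(b_i)] = [19, -1].
Since 19 > -1, the intersection is empty.
Length = 0

0


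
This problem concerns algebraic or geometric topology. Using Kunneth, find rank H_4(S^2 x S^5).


Each S^d has Poincare polynomial 1 + t^d.
The product S^2 x S^5 has Poincare polynomial prod(1+t^d_i).
Expanding: b_0=1, b_2=1, b_5=1, b_7=1.
b_4 = 0

0


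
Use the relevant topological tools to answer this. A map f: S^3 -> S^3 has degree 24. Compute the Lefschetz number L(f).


On S^3: L(f) = tr(f_0*) + (-1)^3 tr(f_3*) = 1 + (-1)^3 * deg(f).
L(f) = 1 + (-1)^3 * 24 = 1 + -24 = -23

-23


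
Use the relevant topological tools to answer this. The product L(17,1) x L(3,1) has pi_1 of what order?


pi_1(X x Y) = pi_1(X) x pi_1(Y).
pi_1(L(17,1)) = Z/17, pi_1(L(3,1)) = Z/3.
|Z/17 x Z/3| = 17 * 3 = 51

51


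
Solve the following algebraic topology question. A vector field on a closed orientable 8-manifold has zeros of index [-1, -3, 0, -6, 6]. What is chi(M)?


Poincare-Hopf: chi(M) = sum of indices of zeros.
chi = (-1) + (-3) + (0) + (-6) + (6) = -4

-4


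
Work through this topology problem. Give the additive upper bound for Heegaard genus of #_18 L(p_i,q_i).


Heegaard genus satisfies g(A#B) <= g(A) + g(B).
Each lens space has g = 1.
Upper bound: 18 * 1 = 18

18


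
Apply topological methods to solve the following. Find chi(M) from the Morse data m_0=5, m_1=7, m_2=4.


Morse theory: chi(M) = sum_k (-1)^k m_k where m_k = #(index-k critical points).
= (5) + (-7) + (4) = 2

2


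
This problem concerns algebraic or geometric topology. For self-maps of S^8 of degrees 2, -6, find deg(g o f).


Degree is multiplicative under composition: deg(g o f) = deg(g) * deg(f).
= -6 * 2 = -12

-12


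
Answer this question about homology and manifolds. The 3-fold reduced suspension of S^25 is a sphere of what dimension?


Each suspension raises dimension by 1: Sigma S^n = S^{n+1}.
Sigma^3 S^25 = S^{25+3} = S^28

28


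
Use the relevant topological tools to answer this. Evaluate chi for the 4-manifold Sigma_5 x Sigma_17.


chi(Sigma_5) = 2 - 2*5 = -8
chi(Sigma_17) = 2 - 2*17 = -32
chi(product) = (-8) * (-32) = 256

256


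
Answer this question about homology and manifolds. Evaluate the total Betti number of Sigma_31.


For Sigma_31: b_0 = 1, b_1 = 2g = 62, b_2 = 1.
Total = 1 + 62 + 1 = 64

64


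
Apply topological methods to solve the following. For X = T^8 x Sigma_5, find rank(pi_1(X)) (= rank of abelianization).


pi_1(A x B) = pi_1(A) x pi_1(B); rank of abelianization = b_1.
b_1(T^8) = 8, b_1(Sigma_5) = 2*5 = 10.
b_1(product) = 8 + 10 = 18

18


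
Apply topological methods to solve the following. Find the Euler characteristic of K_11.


K_11: V = 11, E = C(11,2) = 55.
chi = V - E = 11 - 55 = -44

-44


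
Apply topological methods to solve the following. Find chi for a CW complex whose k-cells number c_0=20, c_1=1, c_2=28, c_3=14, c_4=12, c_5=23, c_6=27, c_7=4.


chi = sum_k (-1)^k c_k.
= (-1)^0*20 + (-1)^1*1 + (-1)^2*28 + (-1)^3*14 + (-1)^4*12 + (-1)^5*23 + (-1)^6*27 + (-1)^7*4
= (20) + (-1) + (28) + (-14) + (12) + (-23) + (27) + (-4)
= 45

45


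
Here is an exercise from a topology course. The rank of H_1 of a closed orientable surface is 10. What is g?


For a closed orientable surface: b_1 = 2g.
10 = 2g
g = 10 / 2 = 5

5


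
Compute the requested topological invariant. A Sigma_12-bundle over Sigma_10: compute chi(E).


For a fiber bundle F -> E -> B (with CW structure): chi(E) = chi(B) * chi(F).
chi(Sigma_10) = -18, chi(Sigma_12) = -22.
chi(E) = (-18) * (-22) = 396

396


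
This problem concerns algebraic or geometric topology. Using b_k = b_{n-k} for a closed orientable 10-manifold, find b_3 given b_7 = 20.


Poincare duality for closed orientable n-manifolds: b_k = b_{n-k}.
Here n = 10, so b_3 = b_7 = 20

20


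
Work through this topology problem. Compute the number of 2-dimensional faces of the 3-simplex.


Delta^3 has 3+1 vertices. A 2-face is a choice of 2+1 vertices.
f_2 = C(3+1, 2+1) = C(4,3) = 4

4


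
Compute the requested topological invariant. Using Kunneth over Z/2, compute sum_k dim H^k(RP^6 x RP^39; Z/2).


dim H^*(RP^n; Z/2) = n+1 (one Z/2 in each degree 0..n).
Total Betti number is multiplicative.
Total = (6+1) * (39+1) = 7 * 40 = 280

280


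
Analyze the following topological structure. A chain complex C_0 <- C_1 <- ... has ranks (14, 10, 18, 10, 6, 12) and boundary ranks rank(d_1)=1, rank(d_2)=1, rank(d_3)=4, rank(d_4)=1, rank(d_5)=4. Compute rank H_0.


rank H_k = rank(ker d_k) - rank(im d_{k+1}).
rank(ker d_0) = rank(C_0) - rank(d_0) = 14 - 0 = 14.
rank(im d_{0+1}) = 1.
rank H_0 = 14 - 1 = 13

13


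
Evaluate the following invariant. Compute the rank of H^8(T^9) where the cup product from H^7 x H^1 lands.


Cup product: H^p x H^q -> H^{p+q}; here p+q = 7+1 = 8.
rank H^k(T^n) = C(n,k).
C(9,8) = 9

9


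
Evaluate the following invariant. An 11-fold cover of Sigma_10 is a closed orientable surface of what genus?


For an n-sheeted cover: chi(E) = n * chi(B).
chi(Sigma_10) = 2 - 2*10 = -18.
chi(E) = 11 * (-18) = -198.
genus(E) = (2 - chi(E))/2 = (2 - (-198))/2 = 200/2 = 100

100


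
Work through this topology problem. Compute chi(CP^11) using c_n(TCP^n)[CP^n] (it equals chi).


For any closed oriented manifold, <e(TM),[M]> = chi(M).
chi(CP^11) = 11+1 = 12

12


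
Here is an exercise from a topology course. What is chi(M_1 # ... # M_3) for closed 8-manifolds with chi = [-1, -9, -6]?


For n-manifolds: chi(A#B) = chi(A) + chi(B) - chi(S^8).
chi(S^8) = 1 + (-1)^8 = 2.
chi(#) = (sum chi_i) - (3-1)*chi(S^8) = -16 - 2*2 = -20

-20


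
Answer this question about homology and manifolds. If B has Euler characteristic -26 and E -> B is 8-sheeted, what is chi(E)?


For a finite covering: chi(E) = (number of sheets) * chi(B).
chi(E) = 8 * (-26) = -208

-208


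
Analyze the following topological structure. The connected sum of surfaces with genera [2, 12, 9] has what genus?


Genus is additive under connected sum of orientable surfaces.
g = 2 + 12 + 9 = 23

23


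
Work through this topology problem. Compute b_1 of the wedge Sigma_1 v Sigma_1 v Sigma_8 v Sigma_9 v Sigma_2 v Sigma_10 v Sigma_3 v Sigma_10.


For a wedge X v Y: reduced H_k(X v Y) = H_k(X) + H_k(Y).
Each Sigma_g contributes b_1 = 2g.
b_1 = 2 + 2 + 16 + 18 + 4 + 20 + 6 + 20 = 88

88


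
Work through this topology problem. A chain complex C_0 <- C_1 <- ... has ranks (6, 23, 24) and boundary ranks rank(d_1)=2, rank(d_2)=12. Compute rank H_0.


rank H_k = rank(ker d_k) - rank(im d_{k+1}).
rank(ker d_0) = rank(C_0) - rank(d_0) = 6 - 0 = 6.
rank(im d_{0+1}) = 2.
rank H_0 = 6 - 2 = 4

4


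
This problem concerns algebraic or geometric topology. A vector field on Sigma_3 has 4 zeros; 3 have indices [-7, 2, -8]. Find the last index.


Poincare-Hopf: sum of indices = chi(M).
chi(Sigma_3) = 2 - 2*3 = -4.
Sum of known indices = -13.
x = chi - (sum known) = -4 - (-13) = 9

9


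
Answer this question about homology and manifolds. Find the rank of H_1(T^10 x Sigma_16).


pi_1(A x B) = pi_1(A) x pi_1(B); rank of abelianization = b_1.
b_1(T^10) = 10, b_1(Sigma_16) = 2*16 = 32.
b_1(product) = 10 + 32 = 42

42


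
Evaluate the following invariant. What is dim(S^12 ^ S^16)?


S^m ^ S^n = S^{m+n}.
k = 12 + 16 = 28

28


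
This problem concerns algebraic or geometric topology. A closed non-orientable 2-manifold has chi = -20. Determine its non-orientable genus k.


chi = 2 - k for closed non-orientable surfaces with k crosscaps.
-20 = 2 - k
k = 2 - (-20) = 22

22


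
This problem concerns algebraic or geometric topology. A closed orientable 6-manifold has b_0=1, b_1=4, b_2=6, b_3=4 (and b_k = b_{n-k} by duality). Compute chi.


By Poincare duality b_k = b_{6-k}, so full Betti numbers: b_0=1, b_1=4, b_2=6, b_3=4, b_4=6, b_5=4, b_6=1.
chi = sum (-1)^k b_k = 2

2


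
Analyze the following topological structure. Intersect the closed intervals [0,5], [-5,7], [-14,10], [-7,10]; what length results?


Intersection = [max(a_i), min(b_i)] = [0, 5].
Length = 5 - 0 = 5

5


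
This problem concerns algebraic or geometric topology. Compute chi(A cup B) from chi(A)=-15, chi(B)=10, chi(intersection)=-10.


chi(A cup B) = chi(A) + chi(B) - chi(A cap B)
= -15 + (10) - (-10)
= 5

5


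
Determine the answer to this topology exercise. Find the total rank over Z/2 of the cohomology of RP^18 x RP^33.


dim H^*(RP^n; Z/2) = n+1 (one Z/2 in each degree 0..n).
Total Betti number is multiplicative.
Total = (18+1) * (33+1) = 19 * 34 = 646

646


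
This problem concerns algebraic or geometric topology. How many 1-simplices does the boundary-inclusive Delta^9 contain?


Delta^9 has 9+1 vertices. A 1-face is a choice of 1+1 vertices.
f_1 = C(9+1, 1+1) = C(10,2) = 45

45


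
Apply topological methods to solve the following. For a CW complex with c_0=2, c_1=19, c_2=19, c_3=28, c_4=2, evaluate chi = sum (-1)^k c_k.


chi = sum_k (-1)^k c_k.
= (-1)^0*2 + (-1)^1*19 + (-1)^2*19 + (-1)^3*28 + (-1)^4*2
= (2) + (-19) + (19) + (-28) + (2)
= -24

-24


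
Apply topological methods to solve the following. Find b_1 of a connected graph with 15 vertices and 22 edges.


For a connected graph: rank(pi_1) = b_1 = E - V + 1 = 1 - chi.
chi = V - E = 15 - 22 = -7.
rank = 1 - (-7) = 22 - 15 + 1 = 8

8


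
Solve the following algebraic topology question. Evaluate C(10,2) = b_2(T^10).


By the Kunneth formula, b_k(T^n) = C(n,k).
b_2(T^10) = C(10,2).
C(10,2) = 10!/(2!*8!) = 45

45


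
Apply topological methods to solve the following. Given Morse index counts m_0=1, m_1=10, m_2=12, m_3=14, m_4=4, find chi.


Morse theory: chi(M) = sum_k (-1)^k m_k where m_k = #(index-k critical points).
= (1) + (-10) + (12) + (-14) + (4) = -7

-7


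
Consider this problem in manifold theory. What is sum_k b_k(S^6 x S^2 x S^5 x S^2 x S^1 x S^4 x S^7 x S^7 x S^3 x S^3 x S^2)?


Total Betti number is multiplicative under products.
Each S^d (d>=1) has total Betti number 2.
There are 11 sphere factors.
Total = 2^11 = 2048

2048


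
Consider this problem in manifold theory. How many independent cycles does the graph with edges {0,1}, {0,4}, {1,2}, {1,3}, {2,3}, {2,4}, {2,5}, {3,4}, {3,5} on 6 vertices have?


b_1 = E - V + (number of components).
E = 9, V = 6, components = 1.
b_1 = 9 - 6 + 1 = 4

4


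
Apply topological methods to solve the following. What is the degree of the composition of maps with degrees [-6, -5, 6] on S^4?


Degree is multiplicative: deg(composition) = product of degrees.
= (-6) * (-5) * (6) = 180

180


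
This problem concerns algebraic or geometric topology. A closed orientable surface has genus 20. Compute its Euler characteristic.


For a closed orientable surface of genus g: chi = 2 - 2g.
Here g = 20.
chi = 2 - 2*20 = 2 - 40 = -38

-38


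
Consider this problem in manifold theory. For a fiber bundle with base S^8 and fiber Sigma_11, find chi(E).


chi(S^8) = 2 (n even), chi(Sigma_11) = 2 - 2*11 = -20.
chi(E) = 2 * (-20) = -40

-40


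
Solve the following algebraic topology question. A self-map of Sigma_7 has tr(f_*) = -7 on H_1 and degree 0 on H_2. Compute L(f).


L(f) = tr(f_0*) - tr(f_1*) + tr(f_2*).
= 1 - (-7) + (0)
= 8

8


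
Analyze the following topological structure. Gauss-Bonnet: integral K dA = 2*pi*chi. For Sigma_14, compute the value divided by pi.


Gauss-Bonnet: integral K dA = 2*pi*chi(M).
chi(Sigma_14) = 2 - 2*14 = -26.
(integral K dA)/pi = 2*chi = 2*(-26) = -52

-52


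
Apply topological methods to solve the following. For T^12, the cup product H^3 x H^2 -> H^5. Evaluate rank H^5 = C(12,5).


Cup product: H^p x H^q -> H^{p+q}; here p+q = 3+2 = 5.
rank H^k(T^n) = C(n,k).
C(12,5) = 792

792


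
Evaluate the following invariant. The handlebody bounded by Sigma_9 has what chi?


A genus-g handlebody deformation retracts to a wedge of g circles.
chi(vee_g S^1) = 1 - g.
chi(H_9) = 1 - 9 = -8

-8


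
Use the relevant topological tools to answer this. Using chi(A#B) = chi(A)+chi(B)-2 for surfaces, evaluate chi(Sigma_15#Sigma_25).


chi(Sigma_15) = 2 - 2*15 = -28
chi(Sigma_25) = 2 - 2*25 = -48
For surfaces: chi(A#B) = chi(A) + chi(B) - 2.
chi = -28 + -48 - 2 = -78

-78


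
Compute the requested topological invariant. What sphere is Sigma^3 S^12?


Each suspension raises dimension by 1: Sigma S^n = S^{n+1}.
Sigma^3 S^12 = S^{12+3} = S^15

15


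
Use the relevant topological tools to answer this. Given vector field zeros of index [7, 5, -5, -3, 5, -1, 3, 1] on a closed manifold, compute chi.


Poincare-Hopf: chi(M) = sum of indices of zeros.
chi = (7) + (5) + (-5) + (-3) + (5) + (-1) + (3) + (1) = 12

12


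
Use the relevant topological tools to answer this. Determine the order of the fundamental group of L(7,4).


pi_1(L(p,q)) = Z/pZ for any q coprime to p.
|pi_1(L(7,4))| = 7

7


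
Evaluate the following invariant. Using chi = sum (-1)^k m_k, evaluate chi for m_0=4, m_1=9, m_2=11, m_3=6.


Morse theory: chi(M) = sum_k (-1)^k m_k where m_k = #(index-k critical points).
= (4) + (-9) + (11) + (-6) = 0

0


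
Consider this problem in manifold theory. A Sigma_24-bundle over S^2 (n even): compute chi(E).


chi(S^2) = 2 (n even), chi(Sigma_24) = 2 - 2*24 = -46.
chi(E) = 2 * (-46) = -92

-92


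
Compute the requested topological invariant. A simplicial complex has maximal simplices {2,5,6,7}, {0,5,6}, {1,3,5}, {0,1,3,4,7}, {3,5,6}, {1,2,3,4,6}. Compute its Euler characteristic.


Enumerate all faces; f-vector: f_0=8, f_1=26, f_2=26, f_3=11, f_4=2.
chi = sum (-1)^k f_k = -1

-1


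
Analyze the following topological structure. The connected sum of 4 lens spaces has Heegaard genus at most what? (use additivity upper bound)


Heegaard genus satisfies g(A#B) <= g(A) + g(B).
Each lens space has g = 1.
Upper bound: 4 * 1 = 4

4


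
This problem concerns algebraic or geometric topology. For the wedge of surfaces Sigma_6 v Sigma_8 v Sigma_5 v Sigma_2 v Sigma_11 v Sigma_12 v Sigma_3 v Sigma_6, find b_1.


For a wedge X v Y: reduced H_k(X v Y) = H_k(X) + H_k(Y).
Each Sigma_g contributes b_1 = 2g.
b_1 = 12 + 16 + 10 + 4 + 22 + 24 + 6 + 12 = 106

106


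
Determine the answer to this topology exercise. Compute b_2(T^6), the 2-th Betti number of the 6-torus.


By the Kunneth formula, b_k(T^n) = C(n,k).
b_2(T^6) = C(6,2).
C(6,2) = 6!/(2!*4!) = 15

15


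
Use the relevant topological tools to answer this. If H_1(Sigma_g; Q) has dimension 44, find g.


For a closed orientable surface: b_1 = 2g.
44 = 2g
g = 44 / 2 = 22

22


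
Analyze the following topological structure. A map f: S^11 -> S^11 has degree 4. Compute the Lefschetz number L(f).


On S^11: L(f) = tr(f_0*) + (-1)^11 tr(f_11*) = 1 + (-1)^11 * deg(f).
L(f) = 1 + (-1)^11 * 4 = 1 + -4 = -3

-3


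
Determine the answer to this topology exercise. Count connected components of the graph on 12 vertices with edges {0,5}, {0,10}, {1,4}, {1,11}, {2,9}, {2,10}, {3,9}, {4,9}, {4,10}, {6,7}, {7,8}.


Run DFS/union-find over 12 vertices.
V = 12, E = 11.
Number of components = 2

2


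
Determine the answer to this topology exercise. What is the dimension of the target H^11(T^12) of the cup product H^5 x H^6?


Cup product: H^p x H^q -> H^{p+q}; here p+q = 5+6 = 11.
rank H^k(T^n) = C(n,k).
C(12,11) = 12

12


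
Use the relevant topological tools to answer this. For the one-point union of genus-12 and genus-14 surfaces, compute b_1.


For a wedge: H_1(A v B) = H_1(A) + H_1(B).
b_1(Sigma_12) = 24, b_1(Sigma_14) = 28.
b_1 = 24 + 28 = 52

52


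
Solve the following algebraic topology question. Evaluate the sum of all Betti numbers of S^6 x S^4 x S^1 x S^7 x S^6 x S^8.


Total Betti number is multiplicative under products.
Each S^d (d>=1) has total Betti number 2.
There are 6 sphere factors.
Total = 2^6 = 64

64
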